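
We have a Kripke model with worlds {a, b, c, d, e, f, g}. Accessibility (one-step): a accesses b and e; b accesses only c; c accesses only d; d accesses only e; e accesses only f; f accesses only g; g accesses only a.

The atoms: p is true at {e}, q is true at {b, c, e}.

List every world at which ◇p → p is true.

a: ◇p is T, p is F. ✗
b: ◇p is F, p is F. ✓
c: ◇p is F, p is F. ✓
d: ◇p is T, p is F. ✗
e: ◇p is F, p is T. ✓
f: ◇p is F, p is F. ✓
g: ◇p is F, p is F. ✓

{b, c, e, f, g}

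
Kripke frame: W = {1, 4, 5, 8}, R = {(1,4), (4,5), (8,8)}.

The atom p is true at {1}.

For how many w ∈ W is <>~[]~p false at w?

1: successors {4}; ~[]~p there: 4:F. ✗
4: successors {5}; ~[]~p there: 5:F. ✗
5: no successors, so <>~[]~p fails. ✗
8: successors {8}; ~[]~p there: 8:F. ✗
Satisfying worlds: ∅.
So <>~[]~p fails at the other 4 worlds.

4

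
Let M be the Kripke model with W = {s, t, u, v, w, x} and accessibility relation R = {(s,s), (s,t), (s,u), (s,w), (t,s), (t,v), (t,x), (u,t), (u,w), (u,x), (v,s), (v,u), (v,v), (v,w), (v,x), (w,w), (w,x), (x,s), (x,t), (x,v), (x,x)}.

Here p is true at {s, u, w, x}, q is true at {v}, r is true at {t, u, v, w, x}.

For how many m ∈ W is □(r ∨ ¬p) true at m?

s: successors {s, t, u, w}; r ∨ ¬p there: s:F, t:T, u:T, w:T. ✗
t: successors {s, v, x}; r ∨ ¬p there: s:F, v:T, x:T. ✗
u: successors {t, w, x}; r ∨ ¬p there: t:T, w:T, x:T. ✓
v: successors {s, u, v, w, x}; r ∨ ¬p there: s:F, u:T, v:T, w:T, x:T. ✗
w: successors {w, x}; r ∨ ¬p there: w:T, x:T. ✓
x: successors {s, t, v, x}; r ∨ ¬p there: s:F, t:T, v:T, x:T. ✗
Satisfying worlds: {u, w}.

2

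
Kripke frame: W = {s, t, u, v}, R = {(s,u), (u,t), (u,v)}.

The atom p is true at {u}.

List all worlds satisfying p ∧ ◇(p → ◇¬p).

s: p is F, ◇(p → ◇¬p) is T. ✗
t: p is F, ◇(p → ◇¬p) is F. ✗
u: p is T, ◇(p → ◇¬p) is T. ✓
v: p is F, ◇(p → ◇¬p) is F. ✗

{u}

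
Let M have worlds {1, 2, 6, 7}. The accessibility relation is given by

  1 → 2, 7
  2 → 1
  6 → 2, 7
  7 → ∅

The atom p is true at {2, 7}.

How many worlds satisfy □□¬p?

1: successors {2, 7}; □¬p there: 2:T, 7:T. ✓
2: successors {1}; □¬p there: 1:F. ✗
6: successors {2, 7}; □¬p there: 2:T, 7:T. ✓
7: no successors, so □□¬p holds vacuously. ✓
Satisfying worlds: {1, 6, 7}.

3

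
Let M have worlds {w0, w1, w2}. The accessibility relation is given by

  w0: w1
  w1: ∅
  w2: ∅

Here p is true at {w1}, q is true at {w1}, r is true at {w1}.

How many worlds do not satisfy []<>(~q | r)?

1

w0: successors {w1}; <>(~q | r) there: w1:F. ✗
w1: no successors, so []<>(~q | r) holds vacuously. ✓
w2: no successors, so []<>(~q | r) holds vacuously. ✓
Satisfying worlds: {w1, w2}.
So []<>(~q | r) fails at the other 1 world.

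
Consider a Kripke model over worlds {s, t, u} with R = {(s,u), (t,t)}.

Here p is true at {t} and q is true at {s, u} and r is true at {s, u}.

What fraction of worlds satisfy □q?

2/3

s: successors {u}; q there: u:T. ✓
t: successors {t}; q there: t:F. ✗
u: no successors, so □q holds vacuously. ✓
That's 2 of 3 worlds, so 2/3.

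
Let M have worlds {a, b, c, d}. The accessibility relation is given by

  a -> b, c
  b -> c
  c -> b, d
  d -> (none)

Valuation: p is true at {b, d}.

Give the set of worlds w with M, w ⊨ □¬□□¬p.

{d}

a: successors {b, c}; ¬□□¬p there: b:T, c:F. ✗
b: successors {c}; ¬□□¬p there: c:F. ✗
c: successors {b, d}; ¬□□¬p there: b:T, d:F. ✗
d: no successors, so □¬□□¬p holds vacuously. ✓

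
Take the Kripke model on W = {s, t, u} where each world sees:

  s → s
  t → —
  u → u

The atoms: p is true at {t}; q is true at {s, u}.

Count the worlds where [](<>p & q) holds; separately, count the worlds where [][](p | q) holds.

1 and 3

For [](<>p & q):
s: successors {s}; <>p & q there: s:F. ✗
t: no successors, so [](<>p & q) holds vacuously. ✓
u: successors {u}; <>p & q there: u:F. ✗
— 1 world.
For [][](p | q):
s: successors {s}; [](p | q) there: s:T. ✓
t: no successors, so [][](p | q) holds vacuously. ✓
u: successors {u}; [](p | q) there: u:T. ✓
— 3 worlds.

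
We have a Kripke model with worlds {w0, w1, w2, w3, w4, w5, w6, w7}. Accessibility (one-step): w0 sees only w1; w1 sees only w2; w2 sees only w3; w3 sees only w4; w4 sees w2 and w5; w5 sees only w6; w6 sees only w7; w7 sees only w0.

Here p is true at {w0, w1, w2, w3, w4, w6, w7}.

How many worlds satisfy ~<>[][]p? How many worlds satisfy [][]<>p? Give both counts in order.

For ~<>[][]p:
w0: <>[][]p is T. ✗
w1: <>[][]p is T. ✗
w2: <>[][]p is F. ✓
w3: <>[][]p is T. ✗
w4: <>[][]p is T. ✗
w5: <>[][]p is T. ✗
w6: <>[][]p is T. ✗
w7: <>[][]p is T. ✗
— 1 world.
For [][]<>p:
w0: successors {w1}; []<>p there: w1:T. ✓
w1: successors {w2}; []<>p there: w2:T. ✓
w2: successors {w3}; []<>p there: w3:T. ✓
w3: successors {w4}; []<>p there: w4:T. ✓
w4: successors {w2, w5}; []<>p there: w2:T, w5:T. ✓
w5: successors {w6}; []<>p there: w6:T. ✓
w6: successors {w7}; []<>p there: w7:T. ✓
w7: successors {w0}; []<>p there: w0:T. ✓
— 8 worlds.

1 and 8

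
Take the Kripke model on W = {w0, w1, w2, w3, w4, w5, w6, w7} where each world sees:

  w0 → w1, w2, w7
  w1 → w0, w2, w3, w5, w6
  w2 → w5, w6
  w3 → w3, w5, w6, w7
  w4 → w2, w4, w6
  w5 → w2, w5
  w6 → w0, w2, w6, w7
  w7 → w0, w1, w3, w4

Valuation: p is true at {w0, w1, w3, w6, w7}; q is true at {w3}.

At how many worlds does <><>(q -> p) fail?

w0: successors {w1, w2, w7}; <>(q -> p) there: w1:T, w2:T, w7:T. ✓
w1: successors {w0, w2, w3, w5, w6}; <>(q -> p) there: w0:T, w2:T, w3:T, w5:T, w6:T. ✓
w2: successors {w5, w6}; <>(q -> p) there: w5:T, w6:T. ✓
w3: successors {w3, w5, w6, w7}; <>(q -> p) there: w3:T, w5:T, w6:T, w7:T. ✓
w4: successors {w2, w4, w6}; <>(q -> p) there: w2:T, w4:T, w6:T. ✓
w5: successors {w2, w5}; <>(q -> p) there: w2:T, w5:T. ✓
w6: successors {w0, w2, w6, w7}; <>(q -> p) there: w0:T, w2:T, w6:T, w7:T. ✓
w7: successors {w0, w1, w3, w4}; <>(q -> p) there: w0:T, w1:T, w3:T, w4:T. ✓
Satisfying worlds: {w0, w1, w2, w3, w4, w5, w6, w7}.
So <><>(q -> p) fails at the other 0 worlds.

0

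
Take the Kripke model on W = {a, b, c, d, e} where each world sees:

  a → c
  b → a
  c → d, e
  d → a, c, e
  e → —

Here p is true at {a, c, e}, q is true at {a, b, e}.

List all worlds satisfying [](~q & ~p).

a: successors {c}; ~q & ~p there: c:F. ✗
b: successors {a}; ~q & ~p there: a:F. ✗
c: successors {d, e}; ~q & ~p there: d:T, e:F. ✗
d: successors {a, c, e}; ~q & ~p there: a:F, c:F, e:F. ✗
e: no successors, so [](~q & ~p) holds vacuously. ✓

{e}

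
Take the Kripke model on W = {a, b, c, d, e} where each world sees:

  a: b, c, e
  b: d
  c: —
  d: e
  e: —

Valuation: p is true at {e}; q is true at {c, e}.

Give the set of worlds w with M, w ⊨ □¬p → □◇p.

{a, b, c, d, e}

a: □¬p is F, □◇p is F. ✓
b: □¬p is T, □◇p is T. ✓
c: □¬p is T, □◇p is T. ✓
d: □¬p is F, □◇p is F. ✓
e: □¬p is T, □◇p is T. ✓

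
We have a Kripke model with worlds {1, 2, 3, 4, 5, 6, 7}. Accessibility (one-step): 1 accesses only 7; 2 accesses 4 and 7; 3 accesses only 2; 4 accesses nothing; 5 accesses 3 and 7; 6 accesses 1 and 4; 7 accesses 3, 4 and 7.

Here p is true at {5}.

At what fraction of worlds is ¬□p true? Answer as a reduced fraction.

1: □p is F. ✓
2: □p is F. ✓
3: □p is F. ✓
4: □p is T. ✗
5: □p is F. ✓
6: □p is F. ✓
7: □p is F. ✓
That's 6 of 7 worlds, so 6/7.

6/7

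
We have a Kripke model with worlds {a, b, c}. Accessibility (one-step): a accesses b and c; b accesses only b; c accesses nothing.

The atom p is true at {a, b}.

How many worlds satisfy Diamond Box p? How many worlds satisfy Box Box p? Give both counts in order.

2 and 3

For Diamond Box p:
a: successors {b, c}; Box p there: b:T, c:T. ✓
b: successors {b}; Box p there: b:T. ✓
c: no successors, so Diamond Box p fails. ✗
— 2 worlds.
For Box Box p:
a: successors {b, c}; Box p there: b:T, c:T. ✓
b: successors {b}; Box p there: b:T. ✓
c: no successors, so Box Box p holds vacuously. ✓
— 3 worlds.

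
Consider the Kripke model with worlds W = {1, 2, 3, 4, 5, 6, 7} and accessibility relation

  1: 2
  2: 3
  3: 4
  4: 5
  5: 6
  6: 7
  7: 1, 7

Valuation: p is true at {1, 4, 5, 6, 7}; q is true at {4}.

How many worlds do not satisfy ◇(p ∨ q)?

2

1: successors {2}; p ∨ q there: 2:F. ✗
2: successors {3}; p ∨ q there: 3:F. ✗
3: successors {4}; p ∨ q there: 4:T. ✓
4: successors {5}; p ∨ q there: 5:T. ✓
5: successors {6}; p ∨ q there: 6:T. ✓
6: successors {7}; p ∨ q there: 7:T. ✓
7: successors {1, 7}; p ∨ q there: 1:T, 7:T. ✓
Satisfying worlds: {3, 4, 5, 6, 7}.
So ◇(p ∨ q) fails at the other 2 worlds.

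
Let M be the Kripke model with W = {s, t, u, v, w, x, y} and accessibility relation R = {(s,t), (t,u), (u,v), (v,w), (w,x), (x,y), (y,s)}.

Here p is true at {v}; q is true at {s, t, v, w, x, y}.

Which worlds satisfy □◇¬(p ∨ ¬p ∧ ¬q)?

{u, v, w, x, y}

s: successors {t}; ◇¬(p ∨ ¬p ∧ ¬q) there: t:F. ✗
t: successors {u}; ◇¬(p ∨ ¬p ∧ ¬q) there: u:F. ✗
u: successors {v}; ◇¬(p ∨ ¬p ∧ ¬q) there: v:T. ✓
v: successors {w}; ◇¬(p ∨ ¬p ∧ ¬q) there: w:T. ✓
w: successors {x}; ◇¬(p ∨ ¬p ∧ ¬q) there: x:T. ✓
x: successors {y}; ◇¬(p ∨ ¬p ∧ ¬q) there: y:T. ✓
y: successors {s}; ◇¬(p ∨ ¬p ∧ ¬q) there: s:T. ✓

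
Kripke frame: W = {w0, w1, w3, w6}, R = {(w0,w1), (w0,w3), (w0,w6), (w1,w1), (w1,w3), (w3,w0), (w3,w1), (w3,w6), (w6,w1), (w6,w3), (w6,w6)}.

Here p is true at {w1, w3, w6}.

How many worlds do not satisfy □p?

w0: successors {w1, w3, w6}; p there: w1:T, w3:T, w6:T. ✓
w1: successors {w1, w3}; p there: w1:T, w3:T. ✓
w3: successors {w0, w1, w6}; p there: w0:F, w1:T, w6:T. ✗
w6: successors {w1, w3, w6}; p there: w1:T, w3:T, w6:T. ✓
Satisfying worlds: {w0, w1, w6}.
So □p fails at the other 1 world.

1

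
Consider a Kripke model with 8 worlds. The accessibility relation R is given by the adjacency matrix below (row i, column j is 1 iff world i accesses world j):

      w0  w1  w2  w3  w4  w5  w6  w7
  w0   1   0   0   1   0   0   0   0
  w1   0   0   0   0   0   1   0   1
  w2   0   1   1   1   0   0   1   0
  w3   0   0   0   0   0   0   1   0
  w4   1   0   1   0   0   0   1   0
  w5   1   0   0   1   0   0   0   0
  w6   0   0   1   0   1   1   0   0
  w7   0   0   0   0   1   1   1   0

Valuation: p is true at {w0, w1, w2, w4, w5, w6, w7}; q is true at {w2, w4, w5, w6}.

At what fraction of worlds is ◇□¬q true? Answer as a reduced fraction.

w0: successors {w0, w3}; □¬q there: w0:T, w3:F. ✓
w1: successors {w5, w7}; □¬q there: w5:T, w7:F. ✓
w2: successors {w1, w2, w3, w6}; □¬q there: w1:F, w2:F, w3:F, w6:F. ✗
w3: successors {w6}; □¬q there: w6:F. ✗
w4: successors {w0, w2, w6}; □¬q there: w0:T, w2:F, w6:F. ✓
w5: successors {w0, w3}; □¬q there: w0:T, w3:F. ✓
w6: successors {w2, w4, w5}; □¬q there: w2:F, w4:F, w5:T. ✓
w7: successors {w4, w5, w6}; □¬q there: w4:F, w5:T, w6:F. ✓
That's 6 of 8 worlds, so 6/8 = 3/4.

3/4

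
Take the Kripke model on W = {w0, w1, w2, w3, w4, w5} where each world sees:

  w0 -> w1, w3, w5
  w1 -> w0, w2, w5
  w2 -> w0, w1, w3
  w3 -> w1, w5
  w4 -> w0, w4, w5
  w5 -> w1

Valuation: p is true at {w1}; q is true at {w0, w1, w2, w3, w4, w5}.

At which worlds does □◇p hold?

{w1}

w0: successors {w1, w3, w5}; ◇p there: w1:F, w3:T, w5:T. ✗
w1: successors {w0, w2, w5}; ◇p there: w0:T, w2:T, w5:T. ✓
w2: successors {w0, w1, w3}; ◇p there: w0:T, w1:F, w3:T. ✗
w3: successors {w1, w5}; ◇p there: w1:F, w5:T. ✗
w4: successors {w0, w4, w5}; ◇p there: w0:T, w4:F, w5:T. ✗
w5: successors {w1}; ◇p there: w1:F. ✗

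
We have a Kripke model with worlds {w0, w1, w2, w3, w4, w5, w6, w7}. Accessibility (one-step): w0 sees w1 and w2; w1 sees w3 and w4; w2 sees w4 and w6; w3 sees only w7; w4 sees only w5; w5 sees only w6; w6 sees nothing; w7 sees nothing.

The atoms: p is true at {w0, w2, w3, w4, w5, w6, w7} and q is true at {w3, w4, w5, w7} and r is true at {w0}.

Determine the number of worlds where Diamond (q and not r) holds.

4

w0: successors {w1, w2}; q and not r there: w1:F, w2:F. ✗
w1: successors {w3, w4}; q and not r there: w3:T, w4:T. ✓
w2: successors {w4, w6}; q and not r there: w4:T, w6:F. ✓
w3: successors {w7}; q and not r there: w7:T. ✓
w4: successors {w5}; q and not r there: w5:T. ✓
w5: successors {w6}; q and not r there: w6:F. ✗
w6: no successors, so Diamond (q and not r) fails. ✗
w7: no successors, so Diamond (q and not r) fails. ✗
Satisfying worlds: {w1, w2, w3, w4}.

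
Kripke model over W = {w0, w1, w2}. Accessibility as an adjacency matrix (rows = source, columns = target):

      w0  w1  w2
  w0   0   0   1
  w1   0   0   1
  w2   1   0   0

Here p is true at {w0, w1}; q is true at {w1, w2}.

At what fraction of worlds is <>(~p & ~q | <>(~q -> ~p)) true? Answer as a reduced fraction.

w0: successors {w2}; ~p & ~q | <>(~q -> ~p) there: w2:F. ✗
w1: successors {w2}; ~p & ~q | <>(~q -> ~p) there: w2:F. ✗
w2: successors {w0}; ~p & ~q | <>(~q -> ~p) there: w0:T. ✓
That's 1 of 3 worlds, so 1/3.

1/3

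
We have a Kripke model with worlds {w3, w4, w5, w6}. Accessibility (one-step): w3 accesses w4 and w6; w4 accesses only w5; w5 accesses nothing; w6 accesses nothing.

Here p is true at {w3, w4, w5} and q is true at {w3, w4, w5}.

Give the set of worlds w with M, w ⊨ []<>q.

w3: successors {w4, w6}; <>q there: w4:T, w6:F. ✗
w4: successors {w5}; <>q there: w5:F. ✗
w5: no successors, so []<>q holds vacuously. ✓
w6: no successors, so []<>q holds vacuously. ✓

{w5, w6}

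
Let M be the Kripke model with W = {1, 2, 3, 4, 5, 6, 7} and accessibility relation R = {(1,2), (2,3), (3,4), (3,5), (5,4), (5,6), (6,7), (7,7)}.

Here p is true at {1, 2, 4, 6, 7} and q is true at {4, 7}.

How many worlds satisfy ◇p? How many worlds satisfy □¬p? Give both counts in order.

For ◇p:
1: successors {2}; p there: 2:T. ✓
2: successors {3}; p there: 3:F. ✗
3: successors {4, 5}; p there: 4:T, 5:F. ✓
4: no successors, so ◇p fails. ✗
5: successors {4, 6}; p there: 4:T, 6:T. ✓
6: successors {7}; p there: 7:T. ✓
7: successors {7}; p there: 7:T. ✓
— 5 worlds.
For □¬p:
1: successors {2}; ¬p there: 2:F. ✗
2: successors {3}; ¬p there: 3:T. ✓
3: successors {4, 5}; ¬p there: 4:F, 5:T. ✗
4: no successors, so □¬p holds vacuously. ✓
5: successors {4, 6}; ¬p there: 4:F, 6:F. ✗
6: successors {7}; ¬p there: 7:F. ✗
7: successors {7}; ¬p there: 7:F. ✗
— 2 worlds.

5 and 2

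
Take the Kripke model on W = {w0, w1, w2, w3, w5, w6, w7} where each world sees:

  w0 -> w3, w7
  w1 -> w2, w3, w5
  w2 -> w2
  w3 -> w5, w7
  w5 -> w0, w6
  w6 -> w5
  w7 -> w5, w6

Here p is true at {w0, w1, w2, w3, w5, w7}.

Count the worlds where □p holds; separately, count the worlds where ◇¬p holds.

For □p:
w0: successors {w3, w7}; p there: w3:T, w7:T. ✓
w1: successors {w2, w3, w5}; p there: w2:T, w3:T, w5:T. ✓
w2: successors {w2}; p there: w2:T. ✓
w3: successors {w5, w7}; p there: w5:T, w7:T. ✓
w5: successors {w0, w6}; p there: w0:T, w6:F. ✗
w6: successors {w5}; p there: w5:T. ✓
w7: successors {w5, w6}; p there: w5:T, w6:F. ✗
— 5 worlds.
For ◇¬p:
w0: successors {w3, w7}; ¬p there: w3:F, w7:F. ✗
w1: successors {w2, w3, w5}; ¬p there: w2:F, w3:F, w5:F. ✗
w2: successors {w2}; ¬p there: w2:F. ✗
w3: successors {w5, w7}; ¬p there: w5:F, w7:F. ✗
w5: successors {w0, w6}; ¬p there: w0:F, w6:T. ✓
w6: successors {w5}; ¬p there: w5:F. ✗
w7: successors {w5, w6}; ¬p there: w5:F, w6:T. ✓
— 2 worlds.

5 and 2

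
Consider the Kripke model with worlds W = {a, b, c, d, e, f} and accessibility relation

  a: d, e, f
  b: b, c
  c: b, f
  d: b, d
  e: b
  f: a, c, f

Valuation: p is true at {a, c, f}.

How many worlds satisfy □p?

a: successors {d, e, f}; p there: d:F, e:F, f:T. ✗
b: successors {b, c}; p there: b:F, c:T. ✗
c: successors {b, f}; p there: b:F, f:T. ✗
d: successors {b, d}; p there: b:F, d:F. ✗
e: successors {b}; p there: b:F. ✗
f: successors {a, c, f}; p there: a:T, c:T, f:T. ✓
Satisfying worlds: {f}.

1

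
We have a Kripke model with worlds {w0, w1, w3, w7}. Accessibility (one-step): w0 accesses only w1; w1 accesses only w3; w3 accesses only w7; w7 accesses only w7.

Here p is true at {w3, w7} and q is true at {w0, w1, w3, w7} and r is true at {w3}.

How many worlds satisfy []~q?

w0: successors {w1}; ~q there: w1:F. ✗
w1: successors {w3}; ~q there: w3:F. ✗
w3: successors {w7}; ~q there: w7:F. ✗
w7: successors {w7}; ~q there: w7:F. ✗
Satisfying worlds: ∅.

0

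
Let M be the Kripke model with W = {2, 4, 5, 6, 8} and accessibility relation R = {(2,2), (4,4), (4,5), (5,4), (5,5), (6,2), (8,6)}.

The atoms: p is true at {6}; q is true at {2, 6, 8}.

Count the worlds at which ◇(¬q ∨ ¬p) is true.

2: successors {2}; ¬q ∨ ¬p there: 2:T. ✓
4: successors {4, 5}; ¬q ∨ ¬p there: 4:T, 5:T. ✓
5: successors {4, 5}; ¬q ∨ ¬p there: 4:T, 5:T. ✓
6: successors {2}; ¬q ∨ ¬p there: 2:T. ✓
8: successors {6}; ¬q ∨ ¬p there: 6:F. ✗
Satisfying worlds: {2, 4, 5, 6}.

4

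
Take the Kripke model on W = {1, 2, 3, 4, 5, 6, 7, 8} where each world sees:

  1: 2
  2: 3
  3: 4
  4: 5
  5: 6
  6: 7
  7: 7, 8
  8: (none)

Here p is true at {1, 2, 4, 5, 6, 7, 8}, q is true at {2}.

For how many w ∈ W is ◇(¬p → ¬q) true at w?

1: successors {2}; ¬p → ¬q there: 2:T. ✓
2: successors {3}; ¬p → ¬q there: 3:T. ✓
3: successors {4}; ¬p → ¬q there: 4:T. ✓
4: successors {5}; ¬p → ¬q there: 5:T. ✓
5: successors {6}; ¬p → ¬q there: 6:T. ✓
6: successors {7}; ¬p → ¬q there: 7:T. ✓
7: successors {7, 8}; ¬p → ¬q there: 7:T, 8:T. ✓
8: no successors, so ◇(¬p → ¬q) fails. ✗
Satisfying worlds: {1, 2, 3, 4, 5, 6, 7}.

7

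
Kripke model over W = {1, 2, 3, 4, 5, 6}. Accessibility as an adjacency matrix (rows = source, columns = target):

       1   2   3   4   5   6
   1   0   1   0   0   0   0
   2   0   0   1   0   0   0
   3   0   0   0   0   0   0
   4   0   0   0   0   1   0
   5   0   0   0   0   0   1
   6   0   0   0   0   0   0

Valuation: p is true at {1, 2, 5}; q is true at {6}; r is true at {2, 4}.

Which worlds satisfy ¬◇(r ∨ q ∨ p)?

1: ◇(r ∨ q ∨ p) is T. ✗
2: ◇(r ∨ q ∨ p) is F. ✓
3: ◇(r ∨ q ∨ p) is F. ✓
4: ◇(r ∨ q ∨ p) is T. ✗
5: ◇(r ∨ q ∨ p) is T. ✗
6: ◇(r ∨ q ∨ p) is F. ✓

{2, 3, 6}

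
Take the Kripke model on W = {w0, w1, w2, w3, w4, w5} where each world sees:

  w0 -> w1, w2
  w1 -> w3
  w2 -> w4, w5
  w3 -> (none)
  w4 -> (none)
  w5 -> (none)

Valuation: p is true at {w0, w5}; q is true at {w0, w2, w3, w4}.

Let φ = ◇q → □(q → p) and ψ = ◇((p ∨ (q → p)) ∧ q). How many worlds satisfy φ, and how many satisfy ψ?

For ◇q → □(q → p):
w0: ◇q is T, □(q → p) is F. ✗
w1: ◇q is T, □(q → p) is F. ✗
w2: ◇q is T, □(q → p) is F. ✗
w3: ◇q is F, □(q → p) is T. ✓
w4: ◇q is F, □(q → p) is T. ✓
w5: ◇q is F, □(q → p) is T. ✓
— 3 worlds.
For ◇((p ∨ (q → p)) ∧ q):
w0: successors {w1, w2}; (p ∨ (q → p)) ∧ q there: w1:F, w2:F. ✗
w1: successors {w3}; (p ∨ (q → p)) ∧ q there: w3:F. ✗
w2: successors {w4, w5}; (p ∨ (q → p)) ∧ q there: w4:F, w5:F. ✗
w3: no successors, so ◇((p ∨ (q → p)) ∧ q) fails. ✗
w4: no successors, so ◇((p ∨ (q → p)) ∧ q) fails. ✗
w5: no successors, so ◇((p ∨ (q → p)) ∧ q) fails. ✗
— 0 worlds.

3 and 0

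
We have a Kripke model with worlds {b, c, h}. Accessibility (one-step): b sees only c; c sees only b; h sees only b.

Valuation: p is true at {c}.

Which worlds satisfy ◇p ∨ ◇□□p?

b: ◇p is T, ◇□□p is T. ✓
c: ◇p is F, ◇□□p is F. ✗
h: ◇p is F, ◇□□p is F. ✗

{b}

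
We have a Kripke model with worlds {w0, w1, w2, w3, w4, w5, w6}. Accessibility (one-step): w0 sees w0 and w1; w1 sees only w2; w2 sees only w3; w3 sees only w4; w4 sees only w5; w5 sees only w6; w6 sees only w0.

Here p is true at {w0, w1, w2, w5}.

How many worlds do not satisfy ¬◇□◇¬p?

w0: ◇□◇¬p is T. ✗
w1: ◇□◇¬p is T. ✗
w2: ◇□◇¬p is F. ✓
w3: ◇□◇¬p is T. ✗
w4: ◇□◇¬p is F. ✓
w5: ◇□◇¬p is F. ✓
w6: ◇□◇¬p is F. ✓
Satisfying worlds: {w2, w4, w5, w6}.
So ¬◇□◇¬p fails at the other 3 worlds.

3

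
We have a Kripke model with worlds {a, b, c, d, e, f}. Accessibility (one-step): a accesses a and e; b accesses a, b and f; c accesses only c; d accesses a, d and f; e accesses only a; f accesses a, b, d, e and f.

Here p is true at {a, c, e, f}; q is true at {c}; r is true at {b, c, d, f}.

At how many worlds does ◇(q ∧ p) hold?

a: successors {a, e}; q ∧ p there: a:F, e:F. ✗
b: successors {a, b, f}; q ∧ p there: a:F, b:F, f:F. ✗
c: successors {c}; q ∧ p there: c:T. ✓
d: successors {a, d, f}; q ∧ p there: a:F, d:F, f:F. ✗
e: successors {a}; q ∧ p there: a:F. ✗
f: successors {a, b, d, e, f}; q ∧ p there: a:F, b:F, d:F, e:F, f:F. ✗
Satisfying worlds: {c}.

1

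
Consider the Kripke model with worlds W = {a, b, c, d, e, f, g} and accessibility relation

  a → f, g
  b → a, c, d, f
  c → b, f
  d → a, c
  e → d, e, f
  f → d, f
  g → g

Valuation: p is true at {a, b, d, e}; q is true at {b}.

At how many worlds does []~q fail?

a: successors {f, g}; ~q there: f:T, g:T. ✓
b: successors {a, c, d, f}; ~q there: a:T, c:T, d:T, f:T. ✓
c: successors {b, f}; ~q there: b:F, f:T. ✗
d: successors {a, c}; ~q there: a:T, c:T. ✓
e: successors {d, e, f}; ~q there: d:T, e:T, f:T. ✓
f: successors {d, f}; ~q there: d:T, f:T. ✓
g: successors {g}; ~q there: g:T. ✓
Satisfying worlds: {a, b, d, e, f, g}.
So []~q fails at the other 1 world.

1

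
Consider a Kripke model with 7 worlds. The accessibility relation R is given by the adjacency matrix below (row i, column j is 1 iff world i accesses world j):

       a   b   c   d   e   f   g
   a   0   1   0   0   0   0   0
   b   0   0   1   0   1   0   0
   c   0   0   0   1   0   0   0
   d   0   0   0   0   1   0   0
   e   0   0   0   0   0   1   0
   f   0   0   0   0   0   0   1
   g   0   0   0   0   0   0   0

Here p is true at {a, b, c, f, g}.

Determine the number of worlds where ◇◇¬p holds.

3

a: successors {b}; ◇¬p there: b:T. ✓
b: successors {c, e}; ◇¬p there: c:T, e:F. ✓
c: successors {d}; ◇¬p there: d:T. ✓
d: successors {e}; ◇¬p there: e:F. ✗
e: successors {f}; ◇¬p there: f:F. ✗
f: successors {g}; ◇¬p there: g:F. ✗
g: no successors, so ◇◇¬p fails. ✗
Satisfying worlds: {a, b, c}.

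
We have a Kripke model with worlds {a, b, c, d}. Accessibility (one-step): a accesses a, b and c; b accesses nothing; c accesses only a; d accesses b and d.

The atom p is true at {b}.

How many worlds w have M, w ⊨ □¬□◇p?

a: successors {a, b, c}; ¬□◇p there: a:T, b:F, c:F. ✗
b: no successors, so □¬□◇p holds vacuously. ✓
c: successors {a}; ¬□◇p there: a:T. ✓
d: successors {b, d}; ¬□◇p there: b:F, d:T. ✗
Satisfying worlds: {b, c}.

2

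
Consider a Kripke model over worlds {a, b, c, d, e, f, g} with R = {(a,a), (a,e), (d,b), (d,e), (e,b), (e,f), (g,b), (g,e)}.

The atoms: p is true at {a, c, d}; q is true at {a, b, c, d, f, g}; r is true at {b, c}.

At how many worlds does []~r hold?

4

a: successors {a, e}; ~r there: a:T, e:T. ✓
b: no successors, so []~r holds vacuously. ✓
c: no successors, so []~r holds vacuously. ✓
d: successors {b, e}; ~r there: b:F, e:T. ✗
e: successors {b, f}; ~r there: b:F, f:T. ✗
f: no successors, so []~r holds vacuously. ✓
g: successors {b, e}; ~r there: b:F, e:T. ✗
Satisfying worlds: {a, b, c, f}.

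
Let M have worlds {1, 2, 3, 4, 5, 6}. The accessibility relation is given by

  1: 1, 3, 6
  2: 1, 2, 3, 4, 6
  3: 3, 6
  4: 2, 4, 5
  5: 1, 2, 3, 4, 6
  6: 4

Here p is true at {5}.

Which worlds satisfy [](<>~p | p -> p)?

1: successors {1, 3, 6}; <>~p | p -> p there: 1:F, 3:F, 6:F. ✗
2: successors {1, 2, 3, 4, 6}; <>~p | p -> p there: 1:F, 2:F, 3:F, 4:F, 6:F. ✗
3: successors {3, 6}; <>~p | p -> p there: 3:F, 6:F. ✗
4: successors {2, 4, 5}; <>~p | p -> p there: 2:F, 4:F, 5:T. ✗
5: successors {1, 2, 3, 4, 6}; <>~p | p -> p there: 1:F, 2:F, 3:F, 4:F, 6:F. ✗
6: successors {4}; <>~p | p -> p there: 4:F. ✗

∅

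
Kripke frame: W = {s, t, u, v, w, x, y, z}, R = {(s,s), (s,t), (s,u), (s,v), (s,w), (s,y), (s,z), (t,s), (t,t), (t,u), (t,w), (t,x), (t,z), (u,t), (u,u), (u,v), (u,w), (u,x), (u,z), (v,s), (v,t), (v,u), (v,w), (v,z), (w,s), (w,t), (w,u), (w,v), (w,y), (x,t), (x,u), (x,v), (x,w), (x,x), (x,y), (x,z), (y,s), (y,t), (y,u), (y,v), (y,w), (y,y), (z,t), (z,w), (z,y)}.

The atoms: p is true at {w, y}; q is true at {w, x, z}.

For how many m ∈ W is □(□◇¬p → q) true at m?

s: successors {s, t, u, v, w, y, z}; □◇¬p → q there: s:F, t:F, u:F, v:F, w:T, y:F, z:T. ✗
t: successors {s, t, u, w, x, z}; □◇¬p → q there: s:F, t:F, u:F, w:T, x:T, z:T. ✗
u: successors {t, u, v, w, x, z}; □◇¬p → q there: t:F, u:F, v:F, w:T, x:T, z:T. ✗
v: successors {s, t, u, w, z}; □◇¬p → q there: s:F, t:F, u:F, w:T, z:T. ✗
w: successors {s, t, u, v, y}; □◇¬p → q there: s:F, t:F, u:F, v:F, y:F. ✗
x: successors {t, u, v, w, x, y, z}; □◇¬p → q there: t:F, u:F, v:F, w:T, x:T, y:F, z:T. ✗
y: successors {s, t, u, v, w, y}; □◇¬p → q there: s:F, t:F, u:F, v:F, w:T, y:F. ✗
z: successors {t, w, y}; □◇¬p → q there: t:F, w:T, y:F. ✗
Satisfying worlds: ∅.

0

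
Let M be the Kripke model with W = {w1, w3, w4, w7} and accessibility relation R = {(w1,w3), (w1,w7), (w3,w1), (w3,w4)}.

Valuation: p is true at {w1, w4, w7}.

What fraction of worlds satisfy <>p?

w1: successors {w3, w7}; p there: w3:F, w7:T. ✓
w3: successors {w1, w4}; p there: w1:T, w4:T. ✓
w4: no successors, so <>p fails. ✗
w7: no successors, so <>p fails. ✗
That's 2 of 4 worlds, so 2/4 = 1/2.

1/2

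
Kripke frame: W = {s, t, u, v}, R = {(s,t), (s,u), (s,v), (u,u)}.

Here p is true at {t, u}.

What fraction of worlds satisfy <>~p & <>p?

1/4

s: <>~p is T, <>p is T. ✓
t: <>~p is F, <>p is F. ✗
u: <>~p is F, <>p is T. ✗
v: <>~p is F, <>p is F. ✗
That's 1 of 4 worlds, so 1/4.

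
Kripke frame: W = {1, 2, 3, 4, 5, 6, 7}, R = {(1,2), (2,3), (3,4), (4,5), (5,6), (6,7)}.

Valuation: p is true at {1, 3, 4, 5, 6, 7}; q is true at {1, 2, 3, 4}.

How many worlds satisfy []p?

6

1: successors {2}; p there: 2:F. ✗
2: successors {3}; p there: 3:T. ✓
3: successors {4}; p there: 4:T. ✓
4: successors {5}; p there: 5:T. ✓
5: successors {6}; p there: 6:T. ✓
6: successors {7}; p there: 7:T. ✓
7: no successors, so []p holds vacuously. ✓
Satisfying worlds: {2, 3, 4, 5, 6, 7}.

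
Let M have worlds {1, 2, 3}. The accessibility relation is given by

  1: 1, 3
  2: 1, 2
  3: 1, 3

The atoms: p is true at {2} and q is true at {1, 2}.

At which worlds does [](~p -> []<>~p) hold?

1: successors {1, 3}; ~p -> []<>~p there: 1:T, 3:T. ✓
2: successors {1, 2}; ~p -> []<>~p there: 1:T, 2:T. ✓
3: successors {1, 3}; ~p -> []<>~p there: 1:T, 3:T. ✓

{1, 2, 3}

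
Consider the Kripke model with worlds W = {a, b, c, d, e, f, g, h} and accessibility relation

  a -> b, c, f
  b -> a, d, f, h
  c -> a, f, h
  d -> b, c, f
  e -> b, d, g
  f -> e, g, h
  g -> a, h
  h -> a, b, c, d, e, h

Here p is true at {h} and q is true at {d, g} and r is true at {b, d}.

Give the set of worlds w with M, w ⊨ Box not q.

a: successors {b, c, f}; not q there: b:T, c:T, f:T. ✓
b: successors {a, d, f, h}; not q there: a:T, d:F, f:T, h:T. ✗
c: successors {a, f, h}; not q there: a:T, f:T, h:T. ✓
d: successors {b, c, f}; not q there: b:T, c:T, f:T. ✓
e: successors {b, d, g}; not q there: b:T, d:F, g:F. ✗
f: successors {e, g, h}; not q there: e:T, g:F, h:T. ✗
g: successors {a, h}; not q there: a:T, h:T. ✓
h: successors {a, b, c, d, e, h}; not q there: a:T, b:T, c:T, d:F, e:T, h:T. ✗

{a, c, d, g}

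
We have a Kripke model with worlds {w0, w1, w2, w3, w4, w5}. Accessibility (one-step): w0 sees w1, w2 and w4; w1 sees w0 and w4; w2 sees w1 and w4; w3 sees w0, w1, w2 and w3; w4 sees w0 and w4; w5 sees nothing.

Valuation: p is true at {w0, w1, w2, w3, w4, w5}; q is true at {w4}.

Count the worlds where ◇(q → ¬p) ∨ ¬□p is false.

w0: ◇(q → ¬p) is T, ¬□p is F. ✓
w1: ◇(q → ¬p) is T, ¬□p is F. ✓
w2: ◇(q → ¬p) is T, ¬□p is F. ✓
w3: ◇(q → ¬p) is T, ¬□p is F. ✓
w4: ◇(q → ¬p) is T, ¬□p is F. ✓
w5: ◇(q → ¬p) is F, ¬□p is F. ✗
Satisfying worlds: {w0, w1, w2, w3, w4}.
So ◇(q → ¬p) ∨ ¬□p fails at the other 1 world.

1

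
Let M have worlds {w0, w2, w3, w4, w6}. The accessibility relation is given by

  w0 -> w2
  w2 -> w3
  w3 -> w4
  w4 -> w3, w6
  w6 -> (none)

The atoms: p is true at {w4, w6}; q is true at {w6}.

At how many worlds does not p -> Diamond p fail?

2

w0: not p is T, Diamond p is F. ✗
w2: not p is T, Diamond p is F. ✗
w3: not p is T, Diamond p is T. ✓
w4: not p is F, Diamond p is T. ✓
w6: not p is F, Diamond p is F. ✓
Satisfying worlds: {w3, w4, w6}.
So not p -> Diamond p fails at the other 2 worlds.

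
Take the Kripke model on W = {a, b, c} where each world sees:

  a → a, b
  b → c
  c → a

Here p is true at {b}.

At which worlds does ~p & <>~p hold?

{a, c}

a: ~p is T, <>~p is T. ✓
b: ~p is F, <>~p is T. ✗
c: ~p is T, <>~p is T. ✓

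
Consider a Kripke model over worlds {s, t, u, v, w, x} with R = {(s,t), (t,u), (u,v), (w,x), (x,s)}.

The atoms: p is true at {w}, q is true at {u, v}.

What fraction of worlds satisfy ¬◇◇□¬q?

s: ◇◇□¬q is F. ✓
t: ◇◇□¬q is T. ✗
u: ◇◇□¬q is F. ✓
v: ◇◇□¬q is F. ✓
w: ◇◇□¬q is T. ✗
x: ◇◇□¬q is F. ✓
That's 4 of 6 worlds, so 4/6 = 2/3.

2/3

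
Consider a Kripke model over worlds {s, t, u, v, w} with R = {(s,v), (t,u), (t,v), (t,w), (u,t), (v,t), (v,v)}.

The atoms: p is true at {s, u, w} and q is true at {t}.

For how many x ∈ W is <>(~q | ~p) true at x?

4

s: successors {v}; ~q | ~p there: v:T. ✓
t: successors {u, v, w}; ~q | ~p there: u:T, v:T, w:T. ✓
u: successors {t}; ~q | ~p there: t:T. ✓
v: successors {t, v}; ~q | ~p there: t:T, v:T. ✓
w: no successors, so <>(~q | ~p) fails. ✗
Satisfying worlds: {s, t, u, v}.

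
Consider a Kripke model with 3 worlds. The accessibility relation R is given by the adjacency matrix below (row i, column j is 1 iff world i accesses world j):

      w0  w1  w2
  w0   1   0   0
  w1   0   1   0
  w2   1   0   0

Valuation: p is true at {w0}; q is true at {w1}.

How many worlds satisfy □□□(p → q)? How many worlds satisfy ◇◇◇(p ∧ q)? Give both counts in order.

For □□□(p → q):
w0: successors {w0}; □□(p → q) there: w0:F. ✗
w1: successors {w1}; □□(p → q) there: w1:T. ✓
w2: successors {w0}; □□(p → q) there: w0:F. ✗
— 1 world.
For ◇◇◇(p ∧ q):
w0: successors {w0}; ◇◇(p ∧ q) there: w0:F. ✗
w1: successors {w1}; ◇◇(p ∧ q) there: w1:F. ✗
w2: successors {w0}; ◇◇(p ∧ q) there: w0:F. ✗
— 0 worlds.

1 and 0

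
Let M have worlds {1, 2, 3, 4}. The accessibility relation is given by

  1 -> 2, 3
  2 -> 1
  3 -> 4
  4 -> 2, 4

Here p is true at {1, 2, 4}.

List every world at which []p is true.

1: successors {2, 3}; p there: 2:T, 3:F. ✗
2: successors {1}; p there: 1:T. ✓
3: successors {4}; p there: 4:T. ✓
4: successors {2, 4}; p there: 2:T, 4:T. ✓

{2, 3, 4}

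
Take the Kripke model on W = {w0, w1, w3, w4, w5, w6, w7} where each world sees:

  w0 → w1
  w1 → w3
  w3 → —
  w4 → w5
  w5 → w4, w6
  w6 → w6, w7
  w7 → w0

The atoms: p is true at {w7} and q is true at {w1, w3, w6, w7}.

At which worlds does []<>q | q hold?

{w0, w1, w3, w4, w6, w7}

w0: []<>q is T, q is F. ✓
w1: []<>q is F, q is T. ✓
w3: []<>q is T, q is T. ✓
w4: []<>q is T, q is F. ✓
w5: []<>q is F, q is F. ✗
w6: []<>q is F, q is T. ✓
w7: []<>q is T, q is T. ✓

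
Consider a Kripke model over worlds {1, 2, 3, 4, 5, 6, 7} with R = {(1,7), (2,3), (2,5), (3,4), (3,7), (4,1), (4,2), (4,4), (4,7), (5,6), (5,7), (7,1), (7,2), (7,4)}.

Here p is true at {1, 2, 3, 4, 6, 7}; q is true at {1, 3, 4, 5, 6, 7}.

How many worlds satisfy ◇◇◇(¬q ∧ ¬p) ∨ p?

1: ◇◇◇(¬q ∧ ¬p) is F, p is T. ✓
2: ◇◇◇(¬q ∧ ¬p) is F, p is T. ✓
3: ◇◇◇(¬q ∧ ¬p) is F, p is T. ✓
4: ◇◇◇(¬q ∧ ¬p) is F, p is T. ✓
5: ◇◇◇(¬q ∧ ¬p) is F, p is F. ✗
6: ◇◇◇(¬q ∧ ¬p) is F, p is T. ✓
7: ◇◇◇(¬q ∧ ¬p) is F, p is T. ✓
Satisfying worlds: {1, 2, 3, 4, 6, 7}.

6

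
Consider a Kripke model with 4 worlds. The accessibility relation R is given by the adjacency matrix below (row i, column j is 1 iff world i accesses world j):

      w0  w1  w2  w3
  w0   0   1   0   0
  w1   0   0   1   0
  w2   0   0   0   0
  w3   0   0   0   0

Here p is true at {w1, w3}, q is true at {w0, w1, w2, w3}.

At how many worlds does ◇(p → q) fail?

2

w0: successors {w1}; p → q there: w1:T. ✓
w1: successors {w2}; p → q there: w2:T. ✓
w2: no successors, so ◇(p → q) fails. ✗
w3: no successors, so ◇(p → q) fails. ✗
Satisfying worlds: {w0, w1}.
So ◇(p → q) fails at the other 2 worlds.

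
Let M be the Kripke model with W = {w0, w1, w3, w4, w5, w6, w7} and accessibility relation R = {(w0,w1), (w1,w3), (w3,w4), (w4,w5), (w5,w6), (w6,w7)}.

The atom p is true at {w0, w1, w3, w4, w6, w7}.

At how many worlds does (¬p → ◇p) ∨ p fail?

w0: ¬p → ◇p is T, p is T. ✓
w1: ¬p → ◇p is T, p is T. ✓
w3: ¬p → ◇p is T, p is T. ✓
w4: ¬p → ◇p is T, p is T. ✓
w5: ¬p → ◇p is T, p is F. ✓
w6: ¬p → ◇p is T, p is T. ✓
w7: ¬p → ◇p is T, p is T. ✓
Satisfying worlds: {w0, w1, w3, w4, w5, w6, w7}.
So (¬p → ◇p) ∨ p fails at the other 0 worlds.

0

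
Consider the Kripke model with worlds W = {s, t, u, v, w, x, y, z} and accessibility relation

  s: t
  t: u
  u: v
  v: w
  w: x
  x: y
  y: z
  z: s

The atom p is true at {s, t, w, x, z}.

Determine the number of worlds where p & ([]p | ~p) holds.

s: p is T, []p | ~p is T. ✓
t: p is T, []p | ~p is F. ✗
u: p is F, []p | ~p is T. ✗
v: p is F, []p | ~p is T. ✗
w: p is T, []p | ~p is T. ✓
x: p is T, []p | ~p is F. ✗
y: p is F, []p | ~p is T. ✗
z: p is T, []p | ~p is T. ✓
Satisfying worlds: {s, w, z}.

3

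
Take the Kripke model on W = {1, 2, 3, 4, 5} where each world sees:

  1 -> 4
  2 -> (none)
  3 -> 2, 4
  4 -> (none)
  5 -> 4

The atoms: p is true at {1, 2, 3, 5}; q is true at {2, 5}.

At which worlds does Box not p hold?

{1, 2, 4, 5}

1: successors {4}; not p there: 4:T. ✓
2: no successors, so Box not p holds vacuously. ✓
3: successors {2, 4}; not p there: 2:F, 4:T. ✗
4: no successors, so Box not p holds vacuously. ✓
5: successors {4}; not p there: 4:T. ✓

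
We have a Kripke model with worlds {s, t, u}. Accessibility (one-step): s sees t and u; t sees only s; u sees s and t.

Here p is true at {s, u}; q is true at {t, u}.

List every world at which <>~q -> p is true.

s: <>~q is F, p is T. ✓
t: <>~q is T, p is F. ✗
u: <>~q is T, p is T. ✓

{s, u}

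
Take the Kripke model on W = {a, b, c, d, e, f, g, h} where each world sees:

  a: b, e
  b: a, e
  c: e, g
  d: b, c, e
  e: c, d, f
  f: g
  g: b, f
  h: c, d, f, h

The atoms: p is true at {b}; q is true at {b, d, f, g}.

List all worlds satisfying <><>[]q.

{a, b, c, d, e, f, g, h}

a: successors {b, e}; <>[]q there: b:F, e:T. ✓
b: successors {a, e}; <>[]q there: a:F, e:T. ✓
c: successors {e, g}; <>[]q there: e:T, g:T. ✓
d: successors {b, c, e}; <>[]q there: b:F, c:T, e:T. ✓
e: successors {c, d, f}; <>[]q there: c:T, d:F, f:T. ✓
f: successors {g}; <>[]q there: g:T. ✓
g: successors {b, f}; <>[]q there: b:F, f:T. ✓
h: successors {c, d, f, h}; <>[]q there: c:T, d:F, f:T, h:T. ✓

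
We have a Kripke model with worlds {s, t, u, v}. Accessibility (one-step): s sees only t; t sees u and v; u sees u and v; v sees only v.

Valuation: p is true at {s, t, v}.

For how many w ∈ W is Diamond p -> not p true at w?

1

s: Diamond p is T, not p is F. ✗
t: Diamond p is T, not p is F. ✗
u: Diamond p is T, not p is T. ✓
v: Diamond p is T, not p is F. ✗
Satisfying worlds: {u}.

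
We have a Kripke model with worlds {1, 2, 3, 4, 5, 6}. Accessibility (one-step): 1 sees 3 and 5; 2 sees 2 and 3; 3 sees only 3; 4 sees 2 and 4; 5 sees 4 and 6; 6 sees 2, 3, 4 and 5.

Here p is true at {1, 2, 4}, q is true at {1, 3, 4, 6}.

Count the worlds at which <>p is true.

4

1: successors {3, 5}; p there: 3:F, 5:F. ✗
2: successors {2, 3}; p there: 2:T, 3:F. ✓
3: successors {3}; p there: 3:F. ✗
4: successors {2, 4}; p there: 2:T, 4:T. ✓
5: successors {4, 6}; p there: 4:T, 6:F. ✓
6: successors {2, 3, 4, 5}; p there: 2:T, 3:F, 4:T, 5:F. ✓
Satisfying worlds: {2, 4, 5, 6}.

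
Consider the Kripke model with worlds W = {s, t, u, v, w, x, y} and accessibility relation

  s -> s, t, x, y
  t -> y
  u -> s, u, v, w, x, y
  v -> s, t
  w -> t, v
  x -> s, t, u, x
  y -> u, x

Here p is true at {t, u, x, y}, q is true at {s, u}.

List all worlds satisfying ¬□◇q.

{s, u, v, w, x}

s: □◇q is F. ✓
t: □◇q is T. ✗
u: □◇q is F. ✓
v: □◇q is F. ✓
w: □◇q is F. ✓
x: □◇q is F. ✓
y: □◇q is T. ✗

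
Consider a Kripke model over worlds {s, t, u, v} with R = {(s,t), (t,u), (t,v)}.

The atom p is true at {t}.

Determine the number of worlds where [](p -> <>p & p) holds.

3

s: successors {t}; p -> <>p & p there: t:F. ✗
t: successors {u, v}; p -> <>p & p there: u:T, v:T. ✓
u: no successors, so [](p -> <>p & p) holds vacuously. ✓
v: no successors, so [](p -> <>p & p) holds vacuously. ✓
Satisfying worlds: {t, u, v}.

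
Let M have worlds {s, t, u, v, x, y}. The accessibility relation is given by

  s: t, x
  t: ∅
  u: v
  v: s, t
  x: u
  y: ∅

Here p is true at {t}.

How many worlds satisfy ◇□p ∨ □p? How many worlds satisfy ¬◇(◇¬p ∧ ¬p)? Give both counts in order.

For ◇□p ∨ □p:
s: ◇□p is T, □p is F. ✓
t: ◇□p is F, □p is T. ✓
u: ◇□p is F, □p is F. ✗
v: ◇□p is T, □p is F. ✓
x: ◇□p is F, □p is F. ✗
y: ◇□p is F, □p is T. ✓
— 4 worlds.
For ¬◇(◇¬p ∧ ¬p):
s: ◇(◇¬p ∧ ¬p) is T. ✗
t: ◇(◇¬p ∧ ¬p) is F. ✓
u: ◇(◇¬p ∧ ¬p) is T. ✗
v: ◇(◇¬p ∧ ¬p) is T. ✗
x: ◇(◇¬p ∧ ¬p) is T. ✗
y: ◇(◇¬p ∧ ¬p) is F. ✓
— 2 worlds.

4 and 2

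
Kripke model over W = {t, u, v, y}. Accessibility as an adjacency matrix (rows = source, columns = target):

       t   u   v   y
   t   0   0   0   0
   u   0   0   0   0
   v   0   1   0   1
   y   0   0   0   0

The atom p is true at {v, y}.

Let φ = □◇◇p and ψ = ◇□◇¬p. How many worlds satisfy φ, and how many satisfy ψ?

3 and 1

For □◇◇p:
t: no successors, so □◇◇p holds vacuously. ✓
u: no successors, so □◇◇p holds vacuously. ✓
v: successors {u, y}; ◇◇p there: u:F, y:F. ✗
y: no successors, so □◇◇p holds vacuously. ✓
— 3 worlds.
For ◇□◇¬p:
t: no successors, so ◇□◇¬p fails. ✗
u: no successors, so ◇□◇¬p fails. ✗
v: successors {u, y}; □◇¬p there: u:T, y:T. ✓
y: no successors, so ◇□◇¬p fails. ✗
— 1 world.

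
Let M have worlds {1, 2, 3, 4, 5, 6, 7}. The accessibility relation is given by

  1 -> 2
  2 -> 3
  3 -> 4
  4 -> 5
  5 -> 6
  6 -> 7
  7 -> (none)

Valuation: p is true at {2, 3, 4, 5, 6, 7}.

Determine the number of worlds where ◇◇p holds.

1: successors {2}; ◇p there: 2:T. ✓
2: successors {3}; ◇p there: 3:T. ✓
3: successors {4}; ◇p there: 4:T. ✓
4: successors {5}; ◇p there: 5:T. ✓
5: successors {6}; ◇p there: 6:T. ✓
6: successors {7}; ◇p there: 7:F. ✗
7: no successors, so ◇◇p fails. ✗
Satisfying worlds: {1, 2, 3, 4, 5}.

5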